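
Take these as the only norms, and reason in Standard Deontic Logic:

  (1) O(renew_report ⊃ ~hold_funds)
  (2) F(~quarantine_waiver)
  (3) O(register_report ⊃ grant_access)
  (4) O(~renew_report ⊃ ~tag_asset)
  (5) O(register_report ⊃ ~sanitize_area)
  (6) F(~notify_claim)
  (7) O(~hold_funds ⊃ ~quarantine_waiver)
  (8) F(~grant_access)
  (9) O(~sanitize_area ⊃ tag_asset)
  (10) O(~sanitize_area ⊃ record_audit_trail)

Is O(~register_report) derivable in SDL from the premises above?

Yes

F(~quarantine_waiver) at premise 2 means O(quarantine_waiver).
Premise 7 is O(~hold_funds ⊃ ~quarantine_waiver); contrapositively O(quarantine_waiver ⊃ hold_funds). Since O(quarantine_waiver) holds, K gives O(hold_funds).
Premise 1 is O(renew_report ⊃ ~hold_funds); contrapositively O(hold_funds ⊃ ~renew_report). Since O(hold_funds) holds, K gives O(~renew_report).
Applying K to premise 4 (O(~renew_report ⊃ ~tag_asset)) and O(~renew_report) yields O(~tag_asset).
The contrapositive of premise 9 (O(~sanitize_area ⊃ tag_asset)) is O(~tag_asset ⊃ sanitize_area), and O(~tag_asset) is already established, so O(sanitize_area).
The contrapositive of premise 5 (O(register_report ⊃ ~sanitize_area)) is O(sanitize_area ⊃ ~register_report), and O(sanitize_area) is already established, so O(~register_report).
Premises 3, 6, 8, 10 do not contribute to this derivation.
So O(~register_report) follows.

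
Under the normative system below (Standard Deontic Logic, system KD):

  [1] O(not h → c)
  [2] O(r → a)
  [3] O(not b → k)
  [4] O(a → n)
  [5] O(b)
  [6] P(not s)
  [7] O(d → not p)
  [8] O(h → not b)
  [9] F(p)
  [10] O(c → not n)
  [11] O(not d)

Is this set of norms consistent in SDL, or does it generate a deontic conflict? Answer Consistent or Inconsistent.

Consistent

Premise 7 is O(d → not p); even if O(not p) held, inferring O(d) would be affirming the consequent — invalid.
So O(d) is not derivable, and the apparent clash with O(not d) does not arise.
A world satisfying every obligation exists (e.g. a=false, b=true, c=true, d=false, h=false, k=false, n=false, p=false, r=false, s=false); no atom is both obligatory and forbidden, so the set is consistent.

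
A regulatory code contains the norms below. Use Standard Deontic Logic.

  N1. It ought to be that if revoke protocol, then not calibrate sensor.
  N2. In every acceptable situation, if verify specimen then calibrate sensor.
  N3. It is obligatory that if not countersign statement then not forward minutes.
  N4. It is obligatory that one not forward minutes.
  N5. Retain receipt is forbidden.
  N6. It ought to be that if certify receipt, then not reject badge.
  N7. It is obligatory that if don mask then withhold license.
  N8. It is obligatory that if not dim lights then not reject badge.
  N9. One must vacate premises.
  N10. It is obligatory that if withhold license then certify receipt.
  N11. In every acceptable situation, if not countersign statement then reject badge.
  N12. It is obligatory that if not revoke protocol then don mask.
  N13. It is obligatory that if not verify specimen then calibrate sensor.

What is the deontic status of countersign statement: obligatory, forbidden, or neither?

Premises 2 and 13 are O(verify_specimen → calibrate_sensor) and O(¬verify_specimen → calibrate_sensor); every ideal world satisfies verify_specimen or ¬verify_specimen, so in either case calibrate_sensor holds — hence O(calibrate_sensor).
Premise 1, O(revoke_protocol → ¬calibrate_sensor), contraposes to O(calibrate_sensor → ¬revoke_protocol); with O(calibrate_sensor) we get O(¬revoke_protocol).
Applying K to premise 12 (O(¬revoke_protocol → don_mask)) and O(¬revoke_protocol) yields O(don_mask).
Applying K to premise 7 (O(don_mask → withhold_license)) and O(don_mask) yields O(withhold_license).
Premise 10 is O(withhold_license → certify_receipt); since O(withhold_license), deontic closure gives O(certify_receipt).
With premise 6, O(certify_receipt → ¬reject_badge), the K-axiom yields O(¬reject_badge).
The contrapositive of premise 11 (O(¬countersign_statement → reject_badge)) is O(¬reject_badge → countersign_statement), and O(¬reject_badge) is already established, so O(countersign_statement).
Premises 3, 4, 5, 8, 9 do not contribute to this derivation.
Hence countersign_statement is obligatory.

Obligatory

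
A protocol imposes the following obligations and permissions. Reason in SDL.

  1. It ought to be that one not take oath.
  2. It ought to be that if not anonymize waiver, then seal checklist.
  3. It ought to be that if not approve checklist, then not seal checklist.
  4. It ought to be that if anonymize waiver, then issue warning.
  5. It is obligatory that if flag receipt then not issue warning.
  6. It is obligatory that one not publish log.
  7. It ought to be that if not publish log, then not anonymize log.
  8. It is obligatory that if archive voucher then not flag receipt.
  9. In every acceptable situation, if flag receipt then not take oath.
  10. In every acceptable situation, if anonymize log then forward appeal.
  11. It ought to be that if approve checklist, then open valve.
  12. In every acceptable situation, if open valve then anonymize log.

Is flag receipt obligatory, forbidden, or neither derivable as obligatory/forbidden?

Forbidden

Premise 6 gives O(¬publish_log).
From O(¬publish_log) and premise 7, O(¬publish_log → ¬anonymize_log), we obtain O(¬anonymize_log).
The contrapositive of premise 12 (O(open_valve → anonymize_log)) is O(¬anonymize_log → ¬open_valve), and O(¬anonymize_log) is already established, so O(¬open_valve).
Premise 11, O(approve_checklist → open_valve), contraposes to O(¬open_valve → ¬approve_checklist); with O(¬open_valve) we get O(¬approve_checklist).
Premise 3 is O(¬approve_checklist → ¬seal_checklist); since O(¬approve_checklist), deontic closure gives O(¬seal_checklist).
The contrapositive of premise 2 (O(¬anonymize_waiver → seal_checklist)) is O(¬seal_checklist → anonymize_waiver), and O(¬seal_checklist) is already established, so O(anonymize_waiver).
Premise 4 is O(anonymize_waiver → issue_warning); since O(anonymize_waiver), deontic closure gives O(issue_warning).
The contrapositive of premise 5 (O(flag_receipt → ¬issue_warning)) is O(issue_warning → ¬flag_receipt), and O(issue_warning) is already established, so O(¬flag_receipt).
Premises 1, 8, 9, 10 do not contribute to this derivation.
Thus O(¬flag_receipt), which is F(flag_receipt): flag_receipt is forbidden.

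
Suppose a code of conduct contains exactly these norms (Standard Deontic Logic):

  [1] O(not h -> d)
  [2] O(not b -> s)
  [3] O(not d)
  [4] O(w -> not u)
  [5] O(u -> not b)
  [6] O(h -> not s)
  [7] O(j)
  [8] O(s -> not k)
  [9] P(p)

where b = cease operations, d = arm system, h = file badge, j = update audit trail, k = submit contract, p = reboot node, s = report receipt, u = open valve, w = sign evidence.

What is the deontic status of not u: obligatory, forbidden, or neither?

Premise 3 states O(not d) outright.
The contrapositive of premise 1 (O(not h -> d)) is O(not d -> h), and O(not d) is already established, so O(h).
With premise 6, O(h -> not s), the K-axiom yields O(not s).
Premise 2, O(not b -> s), contraposes to O(not s -> b); with O(not s) we get O(b).
Premise 5 is O(u -> not b); contrapositively O(b -> not u). Since O(b) holds, K gives O(not u).
Premises 4, 7, 8, 9 do not contribute to this derivation.
Hence not u is obligatory.

Obligatory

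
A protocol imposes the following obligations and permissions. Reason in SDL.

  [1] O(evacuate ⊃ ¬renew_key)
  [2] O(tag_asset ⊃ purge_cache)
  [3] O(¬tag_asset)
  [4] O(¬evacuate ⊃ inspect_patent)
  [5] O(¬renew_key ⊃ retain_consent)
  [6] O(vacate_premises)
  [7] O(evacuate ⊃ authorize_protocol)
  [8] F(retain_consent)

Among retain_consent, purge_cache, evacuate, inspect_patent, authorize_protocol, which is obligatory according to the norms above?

F(retain_consent) at premise 8 means O(¬retain_consent).
Premise 5 is O(¬renew_key ⊃ retain_consent); contrapositively O(¬retain_consent ⊃ renew_key). Since O(¬retain_consent) holds, K gives O(renew_key).
Premise 1, O(evacuate ⊃ ¬renew_key), contraposes to O(renew_key ⊃ ¬evacuate); with O(renew_key) we get O(¬evacuate).
From O(¬evacuate) and premise 4, O(¬evacuate ⊃ inspect_patent), we obtain O(inspect_patent).
So O(inspect_patent) holds — inspect_patent is obligatory. None of the other listed options is made obligatory by any chain of premises.

inspect_patent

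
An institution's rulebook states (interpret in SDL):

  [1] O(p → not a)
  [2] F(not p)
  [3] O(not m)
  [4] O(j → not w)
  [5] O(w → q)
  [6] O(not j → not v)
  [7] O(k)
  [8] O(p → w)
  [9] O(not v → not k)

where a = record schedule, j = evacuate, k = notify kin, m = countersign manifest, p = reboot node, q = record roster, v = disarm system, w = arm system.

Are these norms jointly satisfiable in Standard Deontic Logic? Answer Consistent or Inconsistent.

Premise 7 gives O(k).
The contrapositive of premise 9 (O(not v → not k)) is O(k → v), and O(k) is already established, so O(v).
The contrapositive of premise 6 (O(not j → not v)) is O(v → j), and O(v) is already established, so O(j).
With premise 4, O(j → not w), the K-axiom yields O(not w).
Premise 8, O(p → w), contraposes to O(not w → not p); with O(not w) we get O(not p).
However, F(not p) at premise 2 amounts to O(p).
We now have both O(not p) and O(p) — p is simultaneously obligatory and forbidden, violating the D-axiom.

Inconsistent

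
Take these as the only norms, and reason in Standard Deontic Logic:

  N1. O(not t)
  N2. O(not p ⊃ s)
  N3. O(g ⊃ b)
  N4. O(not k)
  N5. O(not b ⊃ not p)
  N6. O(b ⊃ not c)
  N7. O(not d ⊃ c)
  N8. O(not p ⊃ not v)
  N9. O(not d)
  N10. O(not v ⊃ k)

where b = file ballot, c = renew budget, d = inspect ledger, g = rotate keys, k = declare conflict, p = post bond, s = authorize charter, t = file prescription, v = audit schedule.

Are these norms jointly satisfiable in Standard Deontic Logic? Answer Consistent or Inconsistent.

Premise 4 gives O(not k).
Premise 10 is O(not v ⊃ k); contrapositively O(not k ⊃ v). Since O(not k) holds, K gives O(v).
Premise 8, O(not p ⊃ not v), contraposes to O(v ⊃ p); with O(v) we get O(p).
The contrapositive of premise 5 (O(not b ⊃ not p)) is O(p ⊃ b), and O(p) is already established, so O(b).
With premise 6, O(b ⊃ not c), the K-axiom yields O(not c).
Premise 7, O(not d ⊃ c), contraposes to O(not c ⊃ d); with O(not c) we get O(d).
However, premise 9 gives O(not d).
We now have both O(d) and O(not d) — d is simultaneously obligatory and forbidden, violating the D-axiom.

Inconsistent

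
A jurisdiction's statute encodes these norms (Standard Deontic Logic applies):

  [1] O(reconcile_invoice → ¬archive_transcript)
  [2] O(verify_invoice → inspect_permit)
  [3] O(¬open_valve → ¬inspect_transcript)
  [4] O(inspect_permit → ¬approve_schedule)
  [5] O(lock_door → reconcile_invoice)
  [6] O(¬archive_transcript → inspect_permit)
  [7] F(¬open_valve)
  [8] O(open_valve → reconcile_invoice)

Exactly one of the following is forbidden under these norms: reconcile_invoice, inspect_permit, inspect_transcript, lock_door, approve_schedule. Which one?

F(¬open_valve) at premise 7 means O(open_valve).
With premise 8, O(open_valve → reconcile_invoice), the K-axiom yields O(reconcile_invoice).
With premise 1, O(reconcile_invoice → ¬archive_transcript), the K-axiom yields O(¬archive_transcript).
Applying K to premise 6 (O(¬archive_transcript → inspect_permit)) and O(¬archive_transcript) yields O(inspect_permit).
Applying K to premise 4 (O(inspect_permit → ¬approve_schedule)) and O(inspect_permit) yields O(¬approve_schedule).
So O(¬approve_schedule) holds, i.e. approve_schedule is forbidden. None of the other listed options is forbidden under the premises.

approve_schedule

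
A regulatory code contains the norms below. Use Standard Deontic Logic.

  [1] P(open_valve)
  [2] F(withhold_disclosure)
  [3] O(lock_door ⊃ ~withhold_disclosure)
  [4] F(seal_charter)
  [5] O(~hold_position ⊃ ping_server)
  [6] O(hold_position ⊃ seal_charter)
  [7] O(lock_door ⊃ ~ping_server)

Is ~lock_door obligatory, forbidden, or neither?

Obligatory

Premise 4 is F(seal_charter), i.e. O(~seal_charter).
Premise 6, O(hold_position ⊃ seal_charter), contraposes to O(~seal_charter ⊃ ~hold_position); with O(~seal_charter) we get O(~hold_position).
With premise 5, O(~hold_position ⊃ ping_server), the K-axiom yields O(ping_server).
Premise 7 is O(lock_door ⊃ ~ping_server); contrapositively O(ping_server ⊃ ~lock_door). Since O(ping_server) holds, K gives O(~lock_door).
Premises 1, 2, 3 do not contribute to this derivation.
Hence ~lock_door is obligatory.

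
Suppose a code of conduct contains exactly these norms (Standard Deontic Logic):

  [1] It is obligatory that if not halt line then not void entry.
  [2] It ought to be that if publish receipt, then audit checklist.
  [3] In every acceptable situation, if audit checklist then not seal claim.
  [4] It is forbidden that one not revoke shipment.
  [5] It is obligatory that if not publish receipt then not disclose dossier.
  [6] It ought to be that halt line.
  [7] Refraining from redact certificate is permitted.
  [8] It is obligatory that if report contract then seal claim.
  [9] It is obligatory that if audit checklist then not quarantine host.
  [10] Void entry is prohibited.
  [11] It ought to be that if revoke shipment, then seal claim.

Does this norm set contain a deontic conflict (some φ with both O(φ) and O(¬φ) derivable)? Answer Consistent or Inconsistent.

Consistent

Premise 1 is O(¬halt_line → ¬void_entry); even if O(¬void_entry) held, inferring O(¬halt_line) would be affirming the consequent — invalid.
So O(¬halt_line) is not derivable, and the apparent clash with O(halt_line) does not arise.
A world satisfying every obligation exists (e.g. audit_checklist=false, disclose_dossier=false, halt_line=true, publish_receipt=false, quarantine_host=false, redact_certificate=false, report_contract=false, revoke_shipment=true, seal_claim=true, void_entry=false); no atom is both obligatory and forbidden, so the set is consistent.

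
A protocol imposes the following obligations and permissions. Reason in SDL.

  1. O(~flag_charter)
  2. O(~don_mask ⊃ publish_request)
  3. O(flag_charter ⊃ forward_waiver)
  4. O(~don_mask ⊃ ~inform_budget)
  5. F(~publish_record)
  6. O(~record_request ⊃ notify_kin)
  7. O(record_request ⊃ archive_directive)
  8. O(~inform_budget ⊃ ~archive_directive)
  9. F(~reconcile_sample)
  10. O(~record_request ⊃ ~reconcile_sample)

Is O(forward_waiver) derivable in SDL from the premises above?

Premise 3 is O(flag_charter ⊃ forward_waiver), but O(flag_charter) is not derivable from the premises, so it does not yield O(forward_waiver).
No other premise forces O(forward_waiver). An ideal world satisfying every premise can still have forward_waiver false, so O(forward_waiver) is not derivable.

No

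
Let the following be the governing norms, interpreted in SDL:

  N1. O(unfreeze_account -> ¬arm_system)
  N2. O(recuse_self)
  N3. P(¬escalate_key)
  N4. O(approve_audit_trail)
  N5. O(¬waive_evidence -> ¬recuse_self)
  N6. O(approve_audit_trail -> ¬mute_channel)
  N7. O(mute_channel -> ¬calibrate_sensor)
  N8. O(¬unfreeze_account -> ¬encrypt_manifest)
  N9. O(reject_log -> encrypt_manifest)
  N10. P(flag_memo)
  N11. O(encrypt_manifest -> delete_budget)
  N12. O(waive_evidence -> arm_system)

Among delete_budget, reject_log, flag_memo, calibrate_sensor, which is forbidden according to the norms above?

reject_log

From premise 2 we have O(recuse_self).
Premise 5, O(¬waive_evidence -> ¬recuse_self), contraposes to O(recuse_self -> waive_evidence); with O(recuse_self) we get O(waive_evidence).
With premise 12, O(waive_evidence -> arm_system), the K-axiom yields O(arm_system).
The contrapositive of premise 1 (O(unfreeze_account -> ¬arm_system)) is O(arm_system -> ¬unfreeze_account), and O(arm_system) is already established, so O(¬unfreeze_account).
Premise 8 is O(¬unfreeze_account -> ¬encrypt_manifest); since O(¬unfreeze_account), deontic closure gives O(¬encrypt_manifest).
The contrapositive of premise 9 (O(reject_log -> encrypt_manifest)) is O(¬encrypt_manifest -> ¬reject_log), and O(¬encrypt_manifest) is already established, so O(¬reject_log).
So O(¬reject_log) holds, i.e. reject_log is forbidden. None of the other listed options is forbidden under the premises.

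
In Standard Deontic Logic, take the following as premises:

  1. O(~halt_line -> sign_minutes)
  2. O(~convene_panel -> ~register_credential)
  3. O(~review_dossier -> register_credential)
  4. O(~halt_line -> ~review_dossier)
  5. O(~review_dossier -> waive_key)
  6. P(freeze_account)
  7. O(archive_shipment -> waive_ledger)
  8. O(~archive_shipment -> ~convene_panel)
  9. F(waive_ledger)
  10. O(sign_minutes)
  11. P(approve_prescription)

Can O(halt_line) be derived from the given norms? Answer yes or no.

Premise 9 is F(waive_ledger), i.e. O(~waive_ledger).
Premise 7, O(archive_shipment -> waive_ledger), contraposes to O(~waive_ledger -> ~archive_shipment); with O(~waive_ledger) we get O(~archive_shipment).
Premise 8 is O(~archive_shipment -> ~convene_panel); since O(~archive_shipment), deontic closure gives O(~convene_panel).
Premise 2 is O(~convene_panel -> ~register_credential); since O(~convene_panel), deontic closure gives O(~register_credential).
Premise 3, O(~review_dossier -> register_credential), contraposes to O(~register_credential -> review_dossier); with O(~register_credential) we get O(review_dossier).
The contrapositive of premise 4 (O(~halt_line -> ~review_dossier)) is O(review_dossier -> halt_line), and O(review_dossier) is already established, so O(halt_line).
Premises 1, 5, 6, 10, 11 do not contribute to this derivation.
So O(halt_line) follows.

Yes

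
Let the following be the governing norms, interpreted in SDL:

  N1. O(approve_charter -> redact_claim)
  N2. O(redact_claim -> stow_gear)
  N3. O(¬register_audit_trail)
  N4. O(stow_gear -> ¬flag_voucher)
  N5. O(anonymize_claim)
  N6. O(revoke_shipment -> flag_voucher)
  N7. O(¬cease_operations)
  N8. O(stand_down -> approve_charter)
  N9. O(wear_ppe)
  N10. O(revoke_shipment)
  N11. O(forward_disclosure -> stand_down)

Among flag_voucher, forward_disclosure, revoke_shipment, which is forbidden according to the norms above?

From premise 10 we have O(revoke_shipment).
From O(revoke_shipment) and premise 6, O(revoke_shipment -> flag_voucher), we obtain O(flag_voucher).
Premise 4, O(stow_gear -> ¬flag_voucher), contraposes to O(flag_voucher -> ¬stow_gear); with O(flag_voucher) we get O(¬stow_gear).
The contrapositive of premise 2 (O(redact_claim -> stow_gear)) is O(¬stow_gear -> ¬redact_claim), and O(¬stow_gear) is already established, so O(¬redact_claim).
The contrapositive of premise 1 (O(approve_charter -> redact_claim)) is O(¬redact_claim -> ¬approve_charter), and O(¬redact_claim) is already established, so O(¬approve_charter).
The contrapositive of premise 8 (O(stand_down -> approve_charter)) is O(¬approve_charter -> ¬stand_down), and O(¬approve_charter) is already established, so O(¬stand_down).
The contrapositive of premise 11 (O(forward_disclosure -> stand_down)) is O(¬stand_down -> ¬forward_disclosure), and O(¬stand_down) is already established, so O(¬forward_disclosure).
So O(¬forward_disclosure) holds, i.e. forward_disclosure is forbidden. None of the other listed options is forbidden under the premises.

forward_disclosure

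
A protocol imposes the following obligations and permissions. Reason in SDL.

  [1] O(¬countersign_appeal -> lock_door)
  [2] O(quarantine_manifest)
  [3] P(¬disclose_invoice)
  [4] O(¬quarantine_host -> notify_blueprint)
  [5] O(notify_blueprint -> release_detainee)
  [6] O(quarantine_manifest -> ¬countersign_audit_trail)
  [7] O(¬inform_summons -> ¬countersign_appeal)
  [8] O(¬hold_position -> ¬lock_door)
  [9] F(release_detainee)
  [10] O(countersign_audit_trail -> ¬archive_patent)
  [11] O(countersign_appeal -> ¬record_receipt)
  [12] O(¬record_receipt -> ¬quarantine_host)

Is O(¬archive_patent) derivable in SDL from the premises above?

Premise 10 is O(countersign_audit_trail -> ¬archive_patent), but O(countersign_audit_trail) is not derivable from the premises, so it does not yield O(¬archive_patent).
No other premise forces O(¬archive_patent). An ideal world satisfying every premise can still have ¬archive_patent false, so O(¬archive_patent) is not derivable.

No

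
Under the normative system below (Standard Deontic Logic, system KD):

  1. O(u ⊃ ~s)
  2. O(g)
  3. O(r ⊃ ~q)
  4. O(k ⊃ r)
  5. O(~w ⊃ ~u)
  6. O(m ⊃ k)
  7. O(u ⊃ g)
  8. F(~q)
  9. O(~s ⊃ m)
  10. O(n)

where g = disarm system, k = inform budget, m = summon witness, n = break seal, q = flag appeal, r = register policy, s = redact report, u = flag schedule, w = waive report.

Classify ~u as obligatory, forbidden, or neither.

Premise 8 is F(~q), i.e. O(q).
Premise 3 is O(r ⊃ ~q); contrapositively O(q ⊃ ~r). Since O(q) holds, K gives O(~r).
Premise 4, O(k ⊃ r), contraposes to O(~r ⊃ ~k); with O(~r) we get O(~k).
Premise 6, O(m ⊃ k), contraposes to O(~k ⊃ ~m); with O(~k) we get O(~m).
The contrapositive of premise 9 (O(~s ⊃ m)) is O(~m ⊃ s), and O(~m) is already established, so O(s).
The contrapositive of premise 1 (O(u ⊃ ~s)) is O(s ⊃ ~u), and O(s) is already established, so O(~u).
Premises 2, 5, 7, 10 do not contribute to this derivation.
Hence ~u is obligatory.

Obligatory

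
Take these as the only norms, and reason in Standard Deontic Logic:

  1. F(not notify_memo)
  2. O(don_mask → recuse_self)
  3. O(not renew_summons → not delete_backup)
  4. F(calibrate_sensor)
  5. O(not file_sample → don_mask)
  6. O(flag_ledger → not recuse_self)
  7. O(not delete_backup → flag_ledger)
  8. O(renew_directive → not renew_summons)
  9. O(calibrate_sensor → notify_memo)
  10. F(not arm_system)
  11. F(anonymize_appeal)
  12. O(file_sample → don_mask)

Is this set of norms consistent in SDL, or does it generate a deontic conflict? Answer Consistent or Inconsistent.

Consistent

Premise 9 is O(calibrate_sensor → notify_memo); even if O(notify_memo) held, inferring O(calibrate_sensor) would be affirming the consequent — invalid.
So O(calibrate_sensor) is not derivable, and the apparent clash with O(not calibrate_sensor) does not arise.
A world satisfying every obligation exists (e.g. anonymize_appeal=false, arm_system=true, calibrate_sensor=false, delete_backup=true, don_mask=true, file_sample=false, flag_ledger=false, notify_memo=true, recuse_self=true, renew_directive=false, renew_summons=true); no atom is both obligatory and forbidden, so the set is consistent.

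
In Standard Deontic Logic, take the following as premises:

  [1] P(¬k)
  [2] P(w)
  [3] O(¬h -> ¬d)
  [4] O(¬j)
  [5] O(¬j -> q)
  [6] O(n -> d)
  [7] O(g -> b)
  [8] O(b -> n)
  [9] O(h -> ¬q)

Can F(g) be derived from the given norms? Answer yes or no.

Premise 4 states O(¬j) outright.
Premise 5 is O(¬j -> q); since O(¬j), deontic closure gives O(q).
Premise 9 is O(h -> ¬q); contrapositively O(q -> ¬h). Since O(q) holds, K gives O(¬h).
From O(¬h) and premise 3, O(¬h -> ¬d), we obtain O(¬d).
Premise 6, O(n -> d), contraposes to O(¬d -> ¬n); with O(¬d) we get O(¬n).
The contrapositive of premise 8 (O(b -> n)) is O(¬n -> ¬b), and O(¬n) is already established, so O(¬b).
Premise 7, O(g -> b), contraposes to O(¬b -> ¬g); with O(¬b) we get O(¬g).
Premises 1, 2 do not contribute to this derivation.
So O(¬g) holds, i.e. F(g). The claim follows.

Yes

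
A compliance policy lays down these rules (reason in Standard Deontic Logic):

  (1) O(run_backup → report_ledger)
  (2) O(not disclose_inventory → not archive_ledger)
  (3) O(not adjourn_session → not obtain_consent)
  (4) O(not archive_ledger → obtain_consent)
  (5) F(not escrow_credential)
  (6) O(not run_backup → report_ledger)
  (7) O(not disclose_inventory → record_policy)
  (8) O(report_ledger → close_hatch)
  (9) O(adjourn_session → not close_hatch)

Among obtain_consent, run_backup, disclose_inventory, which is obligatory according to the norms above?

Premises 1 and 6 are O(run_backup → report_ledger) and O(not run_backup → report_ledger); every ideal world satisfies run_backup or not run_backup, so in either case report_ledger holds — hence O(report_ledger).
Premise 8 is O(report_ledger → close_hatch); since O(report_ledger), deontic closure gives O(close_hatch).
Premise 9 is O(adjourn_session → not close_hatch); contrapositively O(close_hatch → not adjourn_session). Since O(close_hatch) holds, K gives O(not adjourn_session).
Premise 3 is O(not adjourn_session → not obtain_consent); since O(not adjourn_session), deontic closure gives O(not obtain_consent).
Premise 4 is O(not archive_ledger → obtain_consent); contrapositively O(not obtain_consent → archive_ledger). Since O(not obtain_consent) holds, K gives O(archive_ledger).
Premise 2, O(not disclose_inventory → not archive_ledger), contraposes to O(archive_ledger → disclose_inventory); with O(archive_ledger) we get O(disclose_inventory).
So O(disclose_inventory) holds — disclose_inventory is obligatory. None of the other listed options is made obligatory by any chain of premises.

disclose_inventory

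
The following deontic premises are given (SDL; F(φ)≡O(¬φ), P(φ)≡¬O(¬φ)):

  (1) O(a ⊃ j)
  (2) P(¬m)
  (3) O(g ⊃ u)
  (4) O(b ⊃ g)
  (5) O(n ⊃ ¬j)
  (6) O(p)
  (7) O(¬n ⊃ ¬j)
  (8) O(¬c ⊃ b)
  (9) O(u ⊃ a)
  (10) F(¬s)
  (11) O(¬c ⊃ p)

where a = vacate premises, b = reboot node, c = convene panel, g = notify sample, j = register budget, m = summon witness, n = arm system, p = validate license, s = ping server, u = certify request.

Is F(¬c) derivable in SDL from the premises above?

Premises 7 and 5 cover both cases: O(¬n ⊃ ¬j) and O(n ⊃ ¬j). Since ¬n ∨ n is a tautology, O(¬j) follows.
The contrapositive of premise 1 (O(a ⊃ j)) is O(¬j ⊃ ¬a), and O(¬j) is already established, so O(¬a).
The contrapositive of premise 9 (O(u ⊃ a)) is O(¬a ⊃ ¬u), and O(¬a) is already established, so O(¬u).
Premise 3, O(g ⊃ u), contraposes to O(¬u ⊃ ¬g); with O(¬u) we get O(¬g).
Premise 4 is O(b ⊃ g); contrapositively O(¬g ⊃ ¬b). Since O(¬g) holds, K gives O(¬b).
Premise 8, O(¬c ⊃ b), contraposes to O(¬b ⊃ c); with O(¬b) we get O(c).
Premises 2, 6, 10, 11 do not contribute to this derivation.
So O(c) holds, i.e. F(¬c). The claim follows.

Yes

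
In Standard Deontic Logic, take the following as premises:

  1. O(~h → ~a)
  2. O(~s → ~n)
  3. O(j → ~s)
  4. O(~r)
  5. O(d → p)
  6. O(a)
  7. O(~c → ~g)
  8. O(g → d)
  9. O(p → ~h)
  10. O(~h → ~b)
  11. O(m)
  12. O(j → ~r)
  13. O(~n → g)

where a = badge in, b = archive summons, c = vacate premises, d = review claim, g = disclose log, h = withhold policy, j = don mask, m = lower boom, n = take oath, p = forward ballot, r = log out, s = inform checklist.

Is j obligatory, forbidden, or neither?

Premise 6 states O(a) outright.
The contrapositive of premise 1 (O(~h → ~a)) is O(a → h), and O(a) is already established, so O(h).
Premise 9 is O(p → ~h); contrapositively O(h → ~p). Since O(h) holds, K gives O(~p).
The contrapositive of premise 5 (O(d → p)) is O(~p → ~d), and O(~p) is already established, so O(~d).
Premise 8 is O(g → d); contrapositively O(~d → ~g). Since O(~d) holds, K gives O(~g).
Premise 13 is O(~n → g); contrapositively O(~g → n). Since O(~g) holds, K gives O(n).
The contrapositive of premise 2 (O(~s → ~n)) is O(n → s), and O(n) is already established, so O(s).
Premise 3, O(j → ~s), contraposes to O(s → ~j); with O(s) we get O(~j).
Premises 4, 7, 10, 11, 12 do not contribute to this derivation.
Thus O(~j), which is F(j): j is forbidden.

Forbidden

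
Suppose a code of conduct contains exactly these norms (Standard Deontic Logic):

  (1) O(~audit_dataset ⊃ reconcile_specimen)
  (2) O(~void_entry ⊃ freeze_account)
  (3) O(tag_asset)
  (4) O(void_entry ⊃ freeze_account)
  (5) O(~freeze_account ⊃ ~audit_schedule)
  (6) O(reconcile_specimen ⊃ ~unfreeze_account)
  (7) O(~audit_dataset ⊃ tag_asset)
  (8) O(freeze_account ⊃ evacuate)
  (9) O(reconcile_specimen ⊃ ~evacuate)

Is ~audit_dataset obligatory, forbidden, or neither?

By case analysis on ~void_entry: premise 2 gives O(~void_entry ⊃ freeze_account) and premise 4 gives O(void_entry ⊃ freeze_account), so O(freeze_account) either way.
Applying K to premise 8 (O(freeze_account ⊃ evacuate)) and O(freeze_account) yields O(evacuate).
Premise 9 is O(reconcile_specimen ⊃ ~evacuate); contrapositively O(evacuate ⊃ ~reconcile_specimen). Since O(evacuate) holds, K gives O(~reconcile_specimen).
The contrapositive of premise 1 (O(~audit_dataset ⊃ reconcile_specimen)) is O(~reconcile_specimen ⊃ audit_dataset), and O(~reconcile_specimen) is already established, so O(audit_dataset).
Premises 3, 5, 6, 7 do not contribute to this derivation.
Thus O(audit_dataset), which is F(~audit_dataset): ~audit_dataset is forbidden.

Forbidden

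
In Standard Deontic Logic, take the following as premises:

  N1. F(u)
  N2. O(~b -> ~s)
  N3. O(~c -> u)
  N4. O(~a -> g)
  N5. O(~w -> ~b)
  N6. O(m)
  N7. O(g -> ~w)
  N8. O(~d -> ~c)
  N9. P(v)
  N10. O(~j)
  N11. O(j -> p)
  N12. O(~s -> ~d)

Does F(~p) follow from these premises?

No

Premise 11 is O(j -> p), but O(j) is not derivable from the premises, so it does not yield O(p).
No other premise forces O(p). An ideal world satisfying every premise can still have ~p true, so F(~p) is not derivable.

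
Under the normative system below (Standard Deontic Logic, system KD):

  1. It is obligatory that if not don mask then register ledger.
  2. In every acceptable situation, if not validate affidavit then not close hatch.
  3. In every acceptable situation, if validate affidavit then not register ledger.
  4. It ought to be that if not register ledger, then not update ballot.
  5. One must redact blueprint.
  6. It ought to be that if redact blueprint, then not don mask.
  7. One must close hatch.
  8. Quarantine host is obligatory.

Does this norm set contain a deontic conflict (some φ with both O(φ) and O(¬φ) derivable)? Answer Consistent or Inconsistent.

Inconsistent

Premise 5 states O(redact_blueprint) outright.
From O(redact_blueprint) and premise 6, O(redact_blueprint → ¬don_mask), we obtain O(¬don_mask).
Premise 1 is O(¬don_mask → register_ledger); since O(¬don_mask), deontic closure gives O(register_ledger).
The contrapositive of premise 3 (O(validate_affidavit → ¬register_ledger)) is O(register_ledger → ¬validate_affidavit), and O(register_ledger) is already established, so O(¬validate_affidavit).
With premise 2, O(¬validate_affidavit → ¬close_hatch), the K-axiom yields O(¬close_hatch).
However, premise 7 gives O(close_hatch).
We now have both O(¬close_hatch) and O(close_hatch) — close_hatch is simultaneously obligatory and forbidden, violating the D-axiom.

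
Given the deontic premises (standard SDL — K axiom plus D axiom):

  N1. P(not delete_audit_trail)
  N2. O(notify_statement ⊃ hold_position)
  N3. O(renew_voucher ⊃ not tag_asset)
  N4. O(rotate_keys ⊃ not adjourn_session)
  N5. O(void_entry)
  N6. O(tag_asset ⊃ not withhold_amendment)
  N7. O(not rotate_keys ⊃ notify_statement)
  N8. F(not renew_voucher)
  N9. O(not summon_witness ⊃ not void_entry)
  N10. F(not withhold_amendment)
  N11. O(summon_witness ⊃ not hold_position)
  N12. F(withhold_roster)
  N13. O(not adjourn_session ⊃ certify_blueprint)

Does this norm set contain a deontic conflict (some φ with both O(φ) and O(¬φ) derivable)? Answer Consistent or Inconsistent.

Premise 6 is O(tag_asset ⊃ not withhold_amendment), but O(tag_asset) is not derivable from the premises, so it does not yield O(not withhold_amendment).
So O(not withhold_amendment) is not derivable, and the apparent clash with O(withhold_amendment) does not arise.
A world satisfying every obligation exists (e.g. adjourn_session=false, certify_blueprint=true, delete_audit_trail=false, hold_position=false, notify_statement=false, renew_voucher=true, rotate_keys=true, summon_witness=true, tag_asset=false, void_entry=true, withhold_amendment=true, withhold_roster=false); no atom is both obligatory and forbidden, so the set is consistent.

Consistent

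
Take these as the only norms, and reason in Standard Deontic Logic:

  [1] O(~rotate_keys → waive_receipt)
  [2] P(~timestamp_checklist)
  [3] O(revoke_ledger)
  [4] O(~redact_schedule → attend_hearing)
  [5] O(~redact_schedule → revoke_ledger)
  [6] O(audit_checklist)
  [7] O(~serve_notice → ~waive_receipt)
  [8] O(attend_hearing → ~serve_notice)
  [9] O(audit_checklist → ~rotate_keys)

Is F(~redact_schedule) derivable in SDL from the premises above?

From premise 6 we have O(audit_checklist).
With premise 9, O(audit_checklist → ~rotate_keys), the K-axiom yields O(~rotate_keys).
From O(~rotate_keys) and premise 1, O(~rotate_keys → waive_receipt), we obtain O(waive_receipt).
Premise 7, O(~serve_notice → ~waive_receipt), contraposes to O(waive_receipt → serve_notice); with O(waive_receipt) we get O(serve_notice).
Premise 8 is O(attend_hearing → ~serve_notice); contrapositively O(serve_notice → ~attend_hearing). Since O(serve_notice) holds, K gives O(~attend_hearing).
Premise 4, O(~redact_schedule → attend_hearing), contraposes to O(~attend_hearing → redact_schedule); with O(~attend_hearing) we get O(redact_schedule).
Premises 2, 3, 5 do not contribute to this derivation.
So O(redact_schedule) holds, i.e. F(~redact_schedule). The claim follows.

Yes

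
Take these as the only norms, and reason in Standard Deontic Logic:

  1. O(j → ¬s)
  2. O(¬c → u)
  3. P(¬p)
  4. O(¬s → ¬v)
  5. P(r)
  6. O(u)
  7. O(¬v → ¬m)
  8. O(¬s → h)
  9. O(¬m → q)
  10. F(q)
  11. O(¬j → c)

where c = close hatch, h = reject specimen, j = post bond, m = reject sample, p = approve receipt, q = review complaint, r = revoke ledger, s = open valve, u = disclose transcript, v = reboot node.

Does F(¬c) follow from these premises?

Yes

Premise 10 is F(q), i.e. O(¬q).
The contrapositive of premise 9 (O(¬m → q)) is O(¬q → m), and O(¬q) is already established, so O(m).
Premise 7, O(¬v → ¬m), contraposes to O(m → v); with O(m) we get O(v).
Premise 4, O(¬s → ¬v), contraposes to O(v → s); with O(v) we get O(s).
Premise 1, O(j → ¬s), contraposes to O(s → ¬j); with O(s) we get O(¬j).
Applying K to premise 11 (O(¬j → c)) and O(¬j) yields O(c).
Premises 2, 3, 5, 6, 8 do not contribute to this derivation.
So O(c) holds, i.e. F(¬c). The claim follows.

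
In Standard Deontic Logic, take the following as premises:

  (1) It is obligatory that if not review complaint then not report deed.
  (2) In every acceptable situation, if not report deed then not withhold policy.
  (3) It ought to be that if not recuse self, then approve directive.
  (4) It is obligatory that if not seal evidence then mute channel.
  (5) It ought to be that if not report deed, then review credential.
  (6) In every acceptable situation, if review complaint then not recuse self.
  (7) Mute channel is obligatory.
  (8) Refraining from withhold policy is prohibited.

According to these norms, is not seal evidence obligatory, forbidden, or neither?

Premise 4 is O(¬seal_evidence → mute_channel); even if O(mute_channel) held, inferring O(¬seal_evidence) would be affirming the consequent — invalid.
No premise or chain of K-axiom applications forces O(¬seal_evidence), and none forces O(seal_evidence). So ¬seal_evidence is neither obligatory nor forbidden under these norms.

Neither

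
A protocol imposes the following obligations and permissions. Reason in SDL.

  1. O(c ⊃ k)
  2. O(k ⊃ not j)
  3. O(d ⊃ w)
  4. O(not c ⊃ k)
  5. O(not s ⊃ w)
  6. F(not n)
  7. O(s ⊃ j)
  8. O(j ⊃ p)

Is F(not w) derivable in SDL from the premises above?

Yes

Premises 4 and 1 cover both cases: O(not c ⊃ k) and O(c ⊃ k). Since not c ∨ c is a tautology, O(k) follows.
Premise 2 is O(k ⊃ not j); since O(k), deontic closure gives O(not j).
Premise 7 is O(s ⊃ j); contrapositively O(not j ⊃ not s). Since O(not j) holds, K gives O(not s).
With premise 5, O(not s ⊃ w), the K-axiom yields O(w).
Premises 3, 6, 8 do not contribute to this derivation.
So O(w) holds, i.e. F(not w). The claim follows.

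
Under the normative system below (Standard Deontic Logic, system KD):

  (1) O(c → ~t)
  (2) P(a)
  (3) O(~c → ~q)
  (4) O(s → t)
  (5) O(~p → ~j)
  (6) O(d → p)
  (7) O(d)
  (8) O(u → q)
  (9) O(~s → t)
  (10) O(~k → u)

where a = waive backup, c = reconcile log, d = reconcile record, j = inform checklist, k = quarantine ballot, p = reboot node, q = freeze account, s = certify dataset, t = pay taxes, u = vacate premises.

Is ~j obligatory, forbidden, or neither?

Premise 5 is O(~p → ~j), but O(~p) is not derivable from the premises, so it does not yield O(~j).
No premise or chain of K-axiom applications forces O(~j), and none forces O(j). So ~j is neither obligatory nor forbidden under these norms.

Neither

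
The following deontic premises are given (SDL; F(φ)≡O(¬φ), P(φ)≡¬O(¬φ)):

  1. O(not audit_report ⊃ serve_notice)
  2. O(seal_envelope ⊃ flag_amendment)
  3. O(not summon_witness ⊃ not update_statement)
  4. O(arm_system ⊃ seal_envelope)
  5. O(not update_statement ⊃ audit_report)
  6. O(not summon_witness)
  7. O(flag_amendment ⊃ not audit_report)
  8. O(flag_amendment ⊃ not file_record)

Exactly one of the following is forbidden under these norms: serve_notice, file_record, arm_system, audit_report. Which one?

arm_system

Premise 6 gives O(not summon_witness).
From O(not summon_witness) and premise 3, O(not summon_witness ⊃ not update_statement), we obtain O(not update_statement).
Premise 5 is O(not update_statement ⊃ audit_report); since O(not update_statement), deontic closure gives O(audit_report).
Premise 7, O(flag_amendment ⊃ not audit_report), contraposes to O(audit_report ⊃ not flag_amendment); with O(audit_report) we get O(not flag_amendment).
Premise 2 is O(seal_envelope ⊃ flag_amendment); contrapositively O(not flag_amendment ⊃ not seal_envelope). Since O(not flag_amendment) holds, K gives O(not seal_envelope).
The contrapositive of premise 4 (O(arm_system ⊃ seal_envelope)) is O(not seal_envelope ⊃ not arm_system), and O(not seal_envelope) is already established, so O(not arm_system).
So O(not arm_system) holds, i.e. arm_system is forbidden. None of the other listed options is forbidden under the premises.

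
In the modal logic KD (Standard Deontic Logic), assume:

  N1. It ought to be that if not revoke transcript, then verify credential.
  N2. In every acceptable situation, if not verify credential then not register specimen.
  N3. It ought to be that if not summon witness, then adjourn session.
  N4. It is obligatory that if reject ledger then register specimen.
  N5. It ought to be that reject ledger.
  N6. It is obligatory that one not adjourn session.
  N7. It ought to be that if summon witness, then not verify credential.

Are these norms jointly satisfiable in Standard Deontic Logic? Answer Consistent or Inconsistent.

Premise 5 states O(reject_ledger) outright.
With premise 4, O(reject_ledger → register_specimen), the K-axiom yields O(register_specimen).
The contrapositive of premise 2 (O(¬verify_credential → ¬register_specimen)) is O(register_specimen → verify_credential), and O(register_specimen) is already established, so O(verify_credential).
Premise 7 is O(summon_witness → ¬verify_credential); contrapositively O(verify_credential → ¬summon_witness). Since O(verify_credential) holds, K gives O(¬summon_witness).
Applying K to premise 3 (O(¬summon_witness → adjourn_session)) and O(¬summon_witness) yields O(adjourn_session).
However, premise 6 gives O(¬adjourn_session).
We now have both O(adjourn_session) and O(¬adjourn_session) — adjourn_session is simultaneously obligatory and forbidden, violating the D-axiom.

Inconsistent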